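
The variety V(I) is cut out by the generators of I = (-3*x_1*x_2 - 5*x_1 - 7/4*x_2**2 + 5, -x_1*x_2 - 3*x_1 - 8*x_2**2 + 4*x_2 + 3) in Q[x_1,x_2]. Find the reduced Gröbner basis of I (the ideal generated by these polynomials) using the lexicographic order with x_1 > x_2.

f_1 = -3*x_1*x_2 - 5*x_1 - 7/4*x_2**2 + 5, LT = x_1*x_2.
f_2 = -x_1*x_2 - 3*x_1 - 8*x_2**2 + 4*x_2 + 3, LT = x_1*x_2.

S(f_1,f_2): lcm = x_1*x_2. S = -4/3*x_1 - 89/12*x_2**2 + 4*x_2 + 4/3.
  leading term x_1: no divisor's leading term divides it; move -4/3*x_1 to the remainder.
  leading term x_2**2: no divisor's leading term divides it; move -89/12*x_2**2 to the remainder.
  leading term x_2: no divisor's leading term divides it; move 4*x_2 to the remainder.
  leading term 1: no divisor's leading term divides it; move 4/3 to the remainder.
  remainder -4/3*x_1 - 89/12*x_2**2 + 4*x_2 + 4/3 ≠ 0; add g_3 = -4/3*x_1 - 89/12*x_2**2 + 4*x_2 + 4/3 to the basis.

S(f_1,g_3): lcm = x_1*x_2. S = 5/3*x_1 - 89/16*x_2**3 + 43/12*x_2**2 + x_2 - 5/3.
  leading term x_1: subtract (-5/4)·g_3 from 5/3*x_1 - 89/16*x_2**3 + 43/12*x_2**2 + x_2 - 5/3 → -89/16*x_2**3 - 91/16*x_2**2 + 6*x_2
  leading term x_2**3: no divisor's leading term divides it; move -89/16*x_2**3 to the remainder.
  leading term x_2**2: no divisor's leading term divides it; move -91/16*x_2**2 to the remainder.
  leading term x_2: no divisor's leading term divides it; move 6*x_2 to the remainder.
  remainder -89/16*x_2**3 - 91/16*x_2**2 + 6*x_2 ≠ 0; add g_4 = -89/16*x_2**3 - 91/16*x_2**2 + 6*x_2 to the basis.

The other S-polynomials (S(f_2,g_3), S(f_1,g_4), S(f_2,g_4), S(g_3,g_4)) all reduce to 0 modulo the current basis, so we have a Gröbner basis.
Inter-reduce: drop elements whose leading term is divisible by another's, tail-reduce, and make monic.

G = {x_1 + 89/16*x_2**2 - 3*x_2 - 1, x_2**3 + 91/89*x_2**2 - 96/89*x_2}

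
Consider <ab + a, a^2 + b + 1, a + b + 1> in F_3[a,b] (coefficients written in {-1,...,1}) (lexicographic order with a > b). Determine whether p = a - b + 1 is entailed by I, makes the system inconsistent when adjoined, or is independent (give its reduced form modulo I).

Adjoining a - b + 1 makes the ideal the whole ring: the system is inconsistent.

First compute the reduced Gröbner basis of I by Buchberger's algorithm.
f_1 = ab + a, LT = ab.
f_2 = a^2 + b + 1, LT = a^2.
f_3 = a + b + 1, LT = a.

S(f_1,f_2): lcm = a^2b. S = a^2 - b^2 - b.
  leading term a^2: subtract (1)·f_2 from a^2 - b^2 - b → -b^2 + b - 1
  leading term b^2: no divisor's leading term divides it; move -b^2 to the remainder.
  leading term b: no divisor's leading term divides it; move b to the remainder.
  leading term 1: no divisor's leading term divides it; move -1 to the remainder.
  remainder -b^2 + b - 1 ≠ 0; add h_4 = -b^2 + b - 1 to the basis.

S(f_2,f_3): lcm = a^2. S = -ab - a + b + 1.
  leading term ab: subtract (-1)·f_1 from -ab - a + b + 1 → b + 1
  leading term b: no divisor's leading term divides it; move b to the remainder.
  leading term 1: no divisor's leading term divides it; move 1 to the remainder.
  remainder b + 1 ≠ 0; add h_5 = b + 1 to the basis.

The other S-polynomials (S(f_1,f_3), S(f_1,h_4), S(f_2,h_4), S(f_3,h_4), S(f_1,h_5), S(f_2,h_5), S(f_3,h_5), S(h_4,h_5)) all reduce to 0 modulo the current basis, so we have a Gröbner basis.
Inter-reduce: drop elements whose leading term is divisible by another's, tail-reduce, and make monic.
Reduced Gröbner basis: {a, b + 1}.
Label its elements g_1 = a, g_2 = b + 1.

Reduce p = a - b + 1 modulo G:
  leading term a: subtract (1)·g_1 from a - b + 1 → -b + 1
  leading term b: subtract (-1)·g_2 from -b + 1 → -1
  leading term 1: no divisor's leading term divides it; move -1 to the remainder.
  normal form = -1.
The normal form is nonzero, so p ∉ I. Since p minus its normal form lies in I, I + (p) = I + (r) where r = -1; decide whether this ideal is the whole ring.
Here r = -1 is a nonzero constant, hence a unit: 1 ∈ I + (p), the Gröbner basis of I + (p) is {1}, and the enlarged system has no common solution — adjoining p is inconsistent.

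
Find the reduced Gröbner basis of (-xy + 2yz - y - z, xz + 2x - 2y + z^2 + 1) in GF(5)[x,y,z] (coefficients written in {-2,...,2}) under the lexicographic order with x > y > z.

f_1 = -xy + 2yz - y - z, LT = xy.
f_2 = xz + 2x - 2y + z^2 + 1, LT = xz.

S(f_1,f_2): lcm = xyz. S = -2xy + 2y^2 + 2yz^2 + yz - y + z^2.
  leading term xy: subtract (2)·f_1 from -2xy + 2y^2 + 2yz^2 + yz - y + z^2 → 2y^2 + 2yz^2 + 2yz + y + z^2 + 2z
  leading term y^2: no divisor's leading term divides it; move 2y^2 to the remainder.
  leading term yz^2: no divisor's leading term divides it; move 2yz^2 to the remainder.
  leading term yz: no divisor's leading term divides it; move 2yz to the remainder.
  leading term y: no divisor's leading term divides it; move y to the remainder.
  leading term z^2: no divisor's leading term divides it; move z^2 to the remainder.
  leading term z: no divisor's leading term divides it; move 2z to the remainder.
  remainder 2y^2 + 2yz^2 + 2yz + y + z^2 + 2z ≠ 0; add g_3 = 2y^2 + 2yz^2 + 2yz + y + z^2 + 2z to the basis.

The other S-polynomials (S(f_1,g_3), S(f_2,g_3)) all reduce to 0 modulo the current basis, so we have a Gröbner basis.

G = {xy - 2yz + y + z, xz + 2x - 2y + z^2 + 1, y^2 + yz^2 + yz - 2y - 2z^2 + z}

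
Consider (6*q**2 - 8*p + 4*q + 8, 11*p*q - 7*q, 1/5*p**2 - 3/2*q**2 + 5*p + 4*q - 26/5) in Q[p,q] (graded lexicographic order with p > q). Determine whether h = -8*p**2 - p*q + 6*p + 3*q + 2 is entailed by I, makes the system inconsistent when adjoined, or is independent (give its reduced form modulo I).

First compute the reduced Gröbner basis of I by Buchberger's algorithm.
f_1 = 6*q**2 - 8*p + 4*q + 8, LT = q**2.
f_2 = 11*p*q - 7*q, LT = p*q.
f_3 = 1/5*p**2 - 3/2*q**2 + 5*p + 4*q - 26/5, LT = p**2.

S(f_1,f_2): lcm = p*q**2. S = -4/3*p**2 + 2/3*p*q + 7/11*q**2 + 4/3*p.
  leading term p**2: subtract (-20/3)·f_3 from -4/3*p**2 + 2/3*p*q + 7/11*q**2 + 4/3*p → 2/3*p*q - 103/11*q**2 + 104/3*p + 80/3*q - 104/3
  leading term p*q: subtract (2/33)·f_2 from 2/3*p*q - 103/11*q**2 + 104/3*p + 80/3*q - 104/3 → -103/11*q**2 + 104/3*p + 298/11*q - 104/3
  leading term q**2: subtract (-103/66)·f_1 from -103/11*q**2 + 104/3*p + 298/11*q - 104/3 → 244/11*p + 100/3*q - 244/11
  leading term p: no divisor's leading term divides it; move 244/11*p to the remainder.
  leading term q: no divisor's leading term divides it; move 100/3*q to the remainder.
  leading term 1: no divisor's leading term divides it; move -244/11 to the remainder.
  remainder 244/11*p + 100/3*q - 244/11 ≠ 0; add k_4 = 244/11*p + 100/3*q - 244/11 to the basis.

S(f_1,f_3): leading monomials are coprime, so the S-polynomial reduces to 0 (Buchberger's first criterion).
S(f_2,f_3): lcm = p**2*q. S = 15/2*q**3 - 282/11*p*q - 20*q**2 + 26*q.
  leading term q**3: subtract (5/4*q)·f_1 from 15/2*q**3 - 282/11*p*q - 20*q**2 + 26*q → -172/11*p*q - 25*q**2 + 16*q
  leading term p*q: subtract (-172/121)·f_2 from -172/11*p*q - 25*q**2 + 16*q → -25*q**2 + 732/121*q
  leading term q**2: subtract (-25/6)·f_1 from -25*q**2 + 732/121*q → -100/3*p + 8246/363*q + 100/3
  leading term p: subtract (-275/183)·k_4 from -100/3*p + 8246/363*q + 100/3 → 4836518/66429*q
  leading term q: no divisor's leading term divides it; move 4836518/66429*q to the remainder.
  remainder 4836518/66429*q ≠ 0; add k_5 = 4836518/66429*q to the basis.

S(f_1,k_4): leading monomials are coprime, so the S-polynomial reduces to 0 (Buchberger's first criterion).
S(f_2,k_4): lcm = p*q. S = -275/183*q**2 + 4/11*q.
  leading term q**2: subtract (-275/1098)·f_1 from -275/183*q**2 + 4/11*q → -1100/549*p + 8246/6039*q + 1100/549
  leading term p: subtract (-3025/33489)·k_4 from -1100/549*p + 8246/6039*q + 1100/549 → 4836518/1105137*q
  leading term q: subtract (11/183)·k_5 from 4836518/1105137*q → 0
  remainder 0.

S(f_3,k_4): lcm = p**2. S = -275/183*p*q - 15/2*q**2 + 26*p + 20*q - 26.
  leading term p*q: subtract (-25/183)·f_2 from -275/183*p*q - 15/2*q**2 + 26*p + 20*q - 26 → -15/2*q**2 + 26*p + 3485/183*q - 26
  leading term q**2: subtract (-5/4)·f_1 from -15/2*q**2 + 26*p + 3485/183*q - 26 → 16*p + 4400/183*q - 16
  leading term p: subtract (44/61)·k_4 from 16*p + 4400/183*q - 16 → 0
  remainder 0.

S(f_1,k_5): lcm = q**2. S = -4/3*p + 2/3*q + 4/3.
  leading term p: subtract (-11/183)·k_4 from -4/3*p + 2/3*q + 4/3 → 1466/549*q
  leading term q: subtract (88693/2418259)·k_5 from 1466/549*q → 0
  remainder 0.

S(f_2,k_5): lcm = p*q. S = -7/11*q.
  leading term q: subtract (-42273/4836518)·k_5 from -7/11*q → 0
  remainder 0.

S(f_3,k_5): leading monomials are coprime, so the S-polynomial reduces to 0 (Buchberger's first criterion).
S(k_4,k_5): leading monomials are coprime, so the S-polynomial reduces to 0 (Buchberger's first criterion).
Every S-polynomial of the final basis reduces to 0, so we have a Gröbner basis.
Inter-reduce: drop elements whose leading term is divisible by another's, tail-reduce, and make monic.
Reduced Gröbner basis: {p - 1, q}.
Label its elements g_1 = p - 1, g_2 = q.

Reduce h = -8*p**2 - p*q + 6*p + 3*q + 2 modulo G:
  leading term p**2: subtract (-8*p)·g_1 from -8*p**2 - p*q + 6*p + 3*q + 2 → -p*q - 2*p + 3*q + 2
  leading term p*q: subtract (-q)·g_1 from -p*q - 2*p + 3*q + 2 → -2*p + 2*q + 2
  leading term p: subtract (-2)·g_1 from -2*p + 2*q + 2 → 2*q
  leading term q: subtract (2)·g_2 from 2*q → 0
  normal form = 0.
Since the normal form is 0, h ∈ I.

The remainder on division by a Gröbner basis is unique — it is the normal form.

-8*p**2 - p*q + 6*p + 3*q + 2 lies in I (it reduces to 0).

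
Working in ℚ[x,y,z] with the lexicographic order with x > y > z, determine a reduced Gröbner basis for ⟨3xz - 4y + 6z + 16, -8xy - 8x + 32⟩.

f_1 = 3xz - 4y + 6z + 16, LT = xz.
f_2 = -8xy - 8x + 32, LT = xy.

S(f_1,f_2): lcm = xyz. S = -xz - 4/3y² + 2yz + 16/3y + 4z.
  reduce S modulo (f_1, f_2):
  remainder -4/3y² + 2yz + 4y + 6z + 16/3 ≠ 0; add g_3 = -4/3y² + 2yz + 4y + 6z + 16/3 to the basis.

The other S-polynomials (S(f_1,g_3), S(f_2,g_3)) all reduce to 0 modulo the current basis, so we have a Gröbner basis.

G = {xy + x - 4, xz - 4/3y + 2z + 16/3, y² - 3/2yz - 3y - 9/2z - 4}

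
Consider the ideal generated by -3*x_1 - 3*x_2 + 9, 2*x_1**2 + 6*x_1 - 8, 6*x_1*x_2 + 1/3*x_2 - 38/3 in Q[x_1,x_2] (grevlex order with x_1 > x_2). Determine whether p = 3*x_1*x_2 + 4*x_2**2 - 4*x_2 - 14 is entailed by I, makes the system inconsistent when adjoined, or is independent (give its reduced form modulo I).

3*x_1*x_2 + 4*x_2**2 - 4*x_2 - 14 lies in I (it reduces to 0).

First compute the reduced Gröbner basis of I by Buchberger's algorithm.
f_1 = -3*x_1 - 3*x_2 + 9, LT = x_1.
f_2 = 2*x_1**2 + 6*x_1 - 8, LT = x_1**2.
f_3 = 6*x_1*x_2 + 1/3*x_2 - 38/3, LT = x_1*x_2.

S(f_1,f_2): lcm = x_1**2. S = x_1*x_2 - 6*x_1 + 4.
  leading term x_1*x_2: subtract (-1/3*x_2)·f_1 from x_1*x_2 - 6*x_1 + 4 → -x_2**2 - 6*x_1 + 3*x_2 + 4
  leading term x_2**2: no divisor's leading term divides it; move -x_2**2 to the remainder.
  leading term x_1: subtract (2)·f_1 from -6*x_1 + 3*x_2 + 4 → 9*x_2 - 14
  leading term x_2: no divisor's leading term divides it; move 9*x_2 to the remainder.
  leading term 1: no divisor's leading term divides it; move -14 to the remainder.
  remainder -x_2**2 + 9*x_2 - 14 ≠ 0; add h_4 = -x_2**2 + 9*x_2 - 14 to the basis.

S(f_1,f_3): lcm = x_1*x_2. S = x_2**2 - 55/18*x_2 + 19/9.
  leading term x_2**2: subtract (-1)·h_4 from x_2**2 - 55/18*x_2 + 19/9 → 107/18*x_2 - 107/9
  leading term x_2: no divisor's leading term divides it; move 107/18*x_2 to the remainder.
  leading term 1: no divisor's leading term divides it; move -107/9 to the remainder.
  remainder 107/18*x_2 - 107/9 ≠ 0; add h_5 = 107/18*x_2 - 107/9 to the basis.

The other S-polynomials (S(f_2,f_3), S(f_1,h_4), S(f_2,h_4), S(f_3,h_4), S(f_1,h_5), S(f_2,h_5), S(f_3,h_5), S(h_4,h_5)) all reduce to 0 modulo the current basis, so we have a Gröbner basis.
Inter-reduce: drop elements whose leading term is divisible by another's, tail-reduce, and make monic.
Reduced Gröbner basis: {x_1 - 1, x_2 - 2}.
Label its elements g_1 = x_1 - 1, g_2 = x_2 - 2.

Reduce p = 3*x_1*x_2 + 4*x_2**2 - 4*x_2 - 14 modulo G:
  leading term x_1*x_2: subtract (3*x_2)·g_1 from 3*x_1*x_2 + 4*x_2**2 - 4*x_2 - 14 → 4*x_2**2 - x_2 - 14
  leading term x_2**2: subtract (4*x_2)·g_2 from 4*x_2**2 - x_2 - 14 → 7*x_2 - 14
  leading term x_2: subtract (7)·g_2 from 7*x_2 - 14 → 0
  normal form = 0.
Since the normal form is 0, p ∈ I.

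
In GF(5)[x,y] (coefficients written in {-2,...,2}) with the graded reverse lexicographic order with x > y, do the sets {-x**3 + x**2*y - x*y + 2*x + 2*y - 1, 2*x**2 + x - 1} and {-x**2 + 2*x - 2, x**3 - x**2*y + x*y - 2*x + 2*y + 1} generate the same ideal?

No, the ideals differ.

Since reduced Gröbner bases are canonical representatives of ideals under a given ordering, it suffices to compute and compare them.
Buchberger on the first generating set:
f_1 = -x**3 + x**2*y - x*y + 2*x + 2*y - 1, LT = x**3.
f_2 = 2*x**2 + x - 1, LT = x**2.

S(f_1,f_2): lcm = x**3. S = -x**2*y + 2*x**2 + x*y + x - 2*y + 1.
  reduce S modulo (f_1, f_2):
  remainder -x*y + 2 ≠ 0; add g_3 = -x*y + 2 to the basis.

S(f_1,g_3): lcm = x**3*y. S = -x**2*y**2 + x*y**2 + 2*x**2 - 2*x*y - 2*y**2 + y.
  reduce S modulo (f_1, f_2, g_3):
  remainder -x - y + 2 ≠ 0; add g_4 = -x - y + 2 to the basis.

S(g_3,g_4): lcm = x*y. S = -y**2 + 2*y - 2.
  reduce S modulo (f_1, f_2, g_3, g_4):
  remainder -y**2 + 2*y - 2 ≠ 0; add g_5 = -y**2 + 2*y - 2 to the basis.

The other S-polynomials (S(f_2,g_3), S(f_1,g_4), S(f_2,g_4), S(f_1,g_5), S(f_2,g_5), S(g_3,g_5), S(g_4,g_5)) all reduce to 0 modulo the current basis, so we have a Gröbner basis.
Inter-reduce: drop elements whose leading term is divisible by another's, tail-reduce, and make monic.
Reduced Gröbner basis: {y**2 - 2*y + 2, x + y - 2}.

Buchberger on the second generating set:
h_1 = -x**2 + 2*x - 2, LT = x**2.
h_2 = x**3 - x**2*y + x*y - 2*x + 2*y + 1, LT = x**3.

S(h_1,h_2): lcm = x**3. S = x**2*y - 2*x**2 - x*y - x - 2*y - 1.
  reduce S modulo (h_1, h_2):
  remainder x*y + y - 2 ≠ 0; add k_3 = x*y + y - 2 to the basis.

S(h_1,k_3): lcm = x**2*y. S = 2*x*y + 2*x + 2*y.
  reduce S modulo (h_1, h_2, k_3):
  remainder 2*x - 1 ≠ 0; add k_4 = 2*x - 1 to the basis.

S(k_3,k_4): lcm = x*y. S = -y - 2.
  reduce S modulo (h_1, h_2, k_3, k_4):
  remainder -y - 2 ≠ 0; add k_5 = -y - 2 to the basis.

The other S-polynomials (S(h_2,k_3), S(h_1,k_4), S(h_2,k_4), S(h_1,k_5), S(h_2,k_5), S(k_3,k_5), S(k_4,k_5)) all reduce to 0 modulo the current basis, so we have a Gröbner basis.
Inter-reduce: drop elements whose leading term is divisible by another's, tail-reduce, and make monic.
Reduced Gröbner basis: {x + 2, y + 2}.

Since the reduced bases disagree, the two ideals are not the same.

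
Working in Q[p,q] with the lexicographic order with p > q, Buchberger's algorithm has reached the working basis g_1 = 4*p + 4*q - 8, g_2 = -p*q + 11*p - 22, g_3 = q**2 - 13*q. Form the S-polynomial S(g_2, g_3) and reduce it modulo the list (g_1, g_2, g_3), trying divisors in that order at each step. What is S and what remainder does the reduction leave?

S(g_2, g_3) = 2*p*q + 22*q; remainder on division = 0.

lcm(LM(g_2), LM(g_3)) = p*q**2.
S = (lcm/LT(g_2))·g_2 − (lcm/LT(g_3))·g_3 = 2*p*q + 22*q.
Reduce S modulo (g_1, g_2, g_3) in that order:
  leading term p*q: subtract (1/2*q)·g_1 from 2*p*q + 22*q → -2*q**2 + 26*q
  leading term q**2: subtract (-2)·g_3 from -2*q**2 + 26*q → 0
The remainder is 0, so this S-polynomial contributes no new basis element.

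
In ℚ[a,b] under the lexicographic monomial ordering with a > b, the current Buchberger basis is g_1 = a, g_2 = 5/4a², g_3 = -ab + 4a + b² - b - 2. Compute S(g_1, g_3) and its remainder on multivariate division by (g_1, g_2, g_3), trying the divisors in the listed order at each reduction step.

S(g_1, g_3) = 4a + b² - b - 2; remainder on division = b² - b - 2.

lcm(LM(g_1), LM(g_3)) = ab.
S = (lcm/LT(g_1))·g_1 − (lcm/LT(g_3))·g_3 = 4a + b² - b - 2.
Reduce S modulo (g_1, g_2, g_3) in that order:
  leading term a: subtract (4)·g_1 from 4a + b² - b - 2 → b² - b - 2
  leading term b²: no divisor's leading term divides it; move b² to the remainder.
  leading term b: no divisor's leading term divides it; move -b to the remainder.
  leading term 1: no divisor's leading term divides it; move -2 to the remainder.
The remainder b² - b - 2 is nonzero, so it would be added as the next basis element.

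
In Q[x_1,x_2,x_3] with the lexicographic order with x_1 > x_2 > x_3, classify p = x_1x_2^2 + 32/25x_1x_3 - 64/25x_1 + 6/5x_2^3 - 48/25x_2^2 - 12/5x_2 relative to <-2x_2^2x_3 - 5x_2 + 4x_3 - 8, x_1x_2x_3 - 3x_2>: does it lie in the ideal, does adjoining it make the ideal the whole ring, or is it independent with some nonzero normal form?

x_1x_2^2 + 32/25x_1x_3 - 64/25x_1 + 6/5x_2^3 - 48/25x_2^2 - 12/5x_2 lies in I (it reduces to 0).

First compute the reduced Gröbner basis of I by Buchberger's algorithm.
f_1 = -2x_2^2x_3 - 5x_2 + 4x_3 - 8, LT = x_2^2x_3.
f_2 = x_1x_2x_3 - 3x_2, LT = x_1x_2x_3.

S(f_1,f_2): lcm = x_1x_2^2x_3. S = 5/2x_1x_2 - 2x_1x_3 + 4x_1 + 3x_2^2.
  leading term x_1x_2: no divisor's leading term divides it; move 5/2x_1x_2 to the remainder.
  leading term x_1x_3: no divisor's leading term divides it; move -2x_1x_3 to the remainder.
  leading term x_1: no divisor's leading term divides it; move 4x_1 to the remainder.
  leading term x_2^2: no divisor's leading term divides it; move 3x_2^2 to the remainder.
  remainder 5/2x_1x_2 - 2x_1x_3 + 4x_1 + 3x_2^2 ≠ 0; add h_3 = 5/2x_1x_2 - 2x_1x_3 + 4x_1 + 3x_2^2 to the basis.

S(f_2,h_3): lcm = x_1x_2x_3. S = 4/5x_1x_3^2 - 8/5x_1x_3 - 6/5x_2^2x_3 - 3x_2.
  leading term x_1x_3^2: no divisor's leading term divides it; move 4/5x_1x_3^2 to the remainder.
  leading term x_1x_3: no divisor's leading term divides it; move -8/5x_1x_3 to the remainder.
  leading term x_2^2x_3: subtract (3/5)·f_1 from -6/5x_2^2x_3 - 3x_2 → -12/5x_3 + 24/5
  leading term x_3: no divisor's leading term divides it; move -12/5x_3 to the remainder.
  leading term 1: no divisor's leading term divides it; move 24/5 to the remainder.
  remainder 4/5x_1x_3^2 - 8/5x_1x_3 - 12/5x_3 + 24/5 ≠ 0; add h_4 = 4/5x_1x_3^2 - 8/5x_1x_3 - 12/5x_3 + 24/5 to the basis.

The other S-polynomials (S(f_1,h_3), S(f_1,h_4), S(f_2,h_4), S(h_3,h_4)) all reduce to 0 modulo the current basis, so we have a Gröbner basis.
Inter-reduce: drop elements whose leading term is divisible by another's, tail-reduce, and make monic.
Reduced Gröbner basis: {x_1x_2 - 4/5x_1x_3 + 8/5x_1 + 6/5x_2^2, x_1x_3^2 - 2x_1x_3 - 3x_3 + 6, x_2^2x_3 + 5/2x_2 - 2x_3 + 4}.
Label its elements g_1 = x_1x_2 - 4/5x_1x_3 + 8/5x_1 + 6/5x_2^2, g_2 = x_1x_3^2 - 2x_1x_3 - 3x_3 + 6, g_3 = x_2^2x_3 + 5/2x_2 - 2x_3 + 4.

Reduce p = x_1x_2^2 + 32/25x_1x_3 - 64/25x_1 + 6/5x_2^3 - 48/25x_2^2 - 12/5x_2 modulo G:
  leading term x_1x_2^2: subtract (x_2)·g_1 from x_1x_2^2 + 32/25x_1x_3 - 64/25x_1 + 6/5x_2^3 - 48/25x_2^2 - 12/5x_2 → 4/5x_1x_2x_3 - 8/5x_1x_2 + 32/25x_1x_3 - 64/25x_1 - 48/25x_2^2 - 12/5x_2
  leading term x_1x_2x_3: subtract (4/5x_3)·g_1 from 4/5x_1x_2x_3 - 8/5x_1x_2 + 32/25x_1x_3 - 64/25x_1 - 48/25x_2^2 - 12/5x_2 → -8/5x_1x_2 + 16/25x_1x_3^2 - 64/25x_1 - 24/25x_2^2x_3 - 48/25x_2^2 - 12/5x_2
  leading term x_1x_2: subtract (-8/5)·g_1 from -8/5x_1x_2 + 16/25x_1x_3^2 - 64/25x_1 - 24/25x_2^2x_3 - 48/25x_2^2 - 12/5x_2 → 16/25x_1x_3^2 - 32/25x_1x_3 - 24/25x_2^2x_3 - 12/5x_2
  leading term x_1x_3^2: subtract (16/25)·g_2 from 16/25x_1x_3^2 - 32/25x_1x_3 - 24/25x_2^2x_3 - 12/5x_2 → -24/25x_2^2x_3 - 12/5x_2 + 48/25x_3 - 96/25
  leading term x_2^2x_3: subtract (-24/25)·g_3 from -24/25x_2^2x_3 - 12/5x_2 + 48/25x_3 - 96/25 → 0
  normal form = 0.
Since the normal form is 0, p ∈ I.

The remainder on division by a Gröbner basis is unique — it is the normal form.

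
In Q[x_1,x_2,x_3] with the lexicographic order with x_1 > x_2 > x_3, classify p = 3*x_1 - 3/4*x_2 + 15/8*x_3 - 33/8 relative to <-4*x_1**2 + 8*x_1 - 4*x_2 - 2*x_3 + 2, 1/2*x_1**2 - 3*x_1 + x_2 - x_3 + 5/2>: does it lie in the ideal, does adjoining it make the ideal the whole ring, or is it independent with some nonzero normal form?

First compute the reduced Gröbner basis of I by Buchberger's algorithm.
f_1 = -4*x_1**2 + 8*x_1 - 4*x_2 - 2*x_3 + 2, LT = x_1**2.
f_2 = 1/2*x_1**2 - 3*x_1 + x_2 - x_3 + 5/2, LT = x_1**2.

S(f_1,f_2): lcm = x_1**2. S = 4*x_1 - x_2 + 5/2*x_3 - 11/2.
  reduce S modulo (f_1, f_2):
  remainder 4*x_1 - x_2 + 5/2*x_3 - 11/2 ≠ 0; add h_3 = 4*x_1 - x_2 + 5/2*x_3 - 11/2 to the basis.

S(f_1,h_3): lcm = x_1**2. S = 1/4*x_1*x_2 - 5/8*x_1*x_3 - 5/8*x_1 + x_2 + 1/2*x_3 - 1/2.
  reduce S modulo (f_1, f_2, h_3):
  remainder 1/16*x_2**2 - 5/16*x_2*x_3 + 19/16*x_2 + 25/64*x_3**2 + 1/32*x_3 - 87/64 ≠ 0; add h_4 = 1/16*x_2**2 - 5/16*x_2*x_3 + 19/16*x_2 + 25/64*x_3**2 + 1/32*x_3 - 87/64 to the basis.

The other S-polynomials (S(f_2,h_3), S(f_1,h_4), S(f_2,h_4), S(h_3,h_4)) all reduce to 0 modulo the current basis, so we have a Gröbner basis.
Inter-reduce: drop elements whose leading term is divisible by another's, tail-reduce, and make monic.
Reduced Gröbner basis: {x_1 - 1/4*x_2 + 5/8*x_3 - 11/8, x_2**2 - 5*x_2*x_3 + 19*x_2 + 25/4*x_3**2 + 1/2*x_3 - 87/4}.
Label its elements g_1 = x_1 - 1/4*x_2 + 5/8*x_3 - 11/8, g_2 = x_2**2 - 5*x_2*x_3 + 19*x_2 + 25/4*x_3**2 + 1/2*x_3 - 87/4.

Reduce p = 3*x_1 - 3/4*x_2 + 15/8*x_3 - 33/8 modulo G:
  leading term x_1: subtract (3)·g_1 from 3*x_1 - 3/4*x_2 + 15/8*x_3 - 33/8 → 0
  normal form = 0.
Since the normal form is 0, p ∈ I.

3*x_1 - 3/4*x_2 + 15/8*x_3 - 33/8 lies in I (it reduces to 0).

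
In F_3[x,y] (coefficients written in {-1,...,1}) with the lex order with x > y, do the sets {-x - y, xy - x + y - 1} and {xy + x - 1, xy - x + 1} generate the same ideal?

Equality of ideals is decidable: compute both reduced Gröbner bases (unique for the ordering) and check whether they agree.
Buchberger on the first generating set:
f_1 = -x - y, LT = x.
f_2 = xy - x + y - 1, LT = xy.

S(f_1,f_2): lcm = xy. S = x + y^2 - y + 1.
  leading term x: subtract (-1)·f_1 from x + y^2 - y + 1 → y^2 + y + 1
  leading term y^2: no divisor's leading term divides it; move y^2 to the remainder.
  leading term y: no divisor's leading term divides it; move y to the remainder.
  leading term 1: no divisor's leading term divides it; move 1 to the remainder.
  remainder y^2 + y + 1 ≠ 0; add g_3 = y^2 + y + 1 to the basis.

The other S-polynomials (S(f_1,g_3), S(f_2,g_3)) all reduce to 0 modulo the current basis, so we have a Gröbner basis.
Inter-reduce: drop elements whose leading term is divisible by another's, tail-reduce, and make monic.
Reduced Gröbner basis: {x + y, y^2 + y + 1}.

Buchberger on the second generating set:
h_1 = xy + x - 1, LT = xy.
h_2 = xy - x + 1, LT = xy.

S(h_1,h_2): lcm = xy. S = -x + 1.
  leading term x: no divisor's leading term divides it; move -x to the remainder.
  leading term 1: no divisor's leading term divides it; move 1 to the remainder.
  remainder -x + 1 ≠ 0; add k_3 = -x + 1 to the basis.

S(h_1,k_3): lcm = xy. S = x + y - 1.
  leading term x: subtract (-1)·k_3 from x + y - 1 → y
  leading term y: no divisor's leading term divides it; move y to the remainder.
  remainder y ≠ 0; add k_4 = y to the basis.

The other S-polynomials (S(h_2,k_3), S(h_1,k_4), S(h_2,k_4), S(k_3,k_4)) all reduce to 0 modulo the current basis, so we have a Gröbner basis.
Inter-reduce: drop elements whose leading term is divisible by another's, tail-reduce, and make monic.
Reduced Gröbner basis: {x - 1, y}.

These differ, so the ideals are not equal.

No, the ideals differ.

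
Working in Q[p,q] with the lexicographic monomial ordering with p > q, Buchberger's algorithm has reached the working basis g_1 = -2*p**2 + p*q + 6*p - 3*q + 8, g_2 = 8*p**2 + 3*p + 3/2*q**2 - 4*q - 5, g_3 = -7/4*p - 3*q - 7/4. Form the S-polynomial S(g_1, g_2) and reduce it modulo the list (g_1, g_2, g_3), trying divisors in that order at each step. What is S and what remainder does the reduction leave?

S(g_1, g_2) = -1/2*p*q - 27/8*p - 3/16*q**2 + 2*q - 27/8; remainder on division = 75/112*q**2 + 58/7*q.

lcm(LM(g_1), LM(g_2)) = p**2.
S = (lcm/LT(g_1))·g_1 − (lcm/LT(g_2))·g_2 = -1/2*p*q - 27/8*p - 3/16*q**2 + 2*q - 27/8.
Reduce S modulo (g_1, g_2, g_3) in that order:
  leading term p*q: subtract (2/7*q)·g_3 from -1/2*p*q - 27/8*p - 3/16*q**2 + 2*q - 27/8 → -27/8*p + 75/112*q**2 + 5/2*q - 27/8
  leading term p: subtract (27/14)·g_3 from -27/8*p + 75/112*q**2 + 5/2*q - 27/8 → 75/112*q**2 + 58/7*q
  leading term q**2: no divisor's leading term divides it; move 75/112*q**2 to the remainder.
  leading term q: no divisor's leading term divides it; move 58/7*q to the remainder.
The remainder 75/112*q**2 + 58/7*q is nonzero, so it would be added as the next basis element.
An S-polynomial is built so that the two leading terms cancel; whether anything survives reduction is exactly the Gröbner-basis criterion.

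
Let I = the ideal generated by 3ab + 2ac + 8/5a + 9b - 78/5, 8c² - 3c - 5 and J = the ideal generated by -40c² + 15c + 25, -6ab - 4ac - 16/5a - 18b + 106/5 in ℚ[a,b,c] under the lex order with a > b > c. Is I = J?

No, the ideals differ.

Since reduced Gröbner bases are canonical representatives of ideals under a given ordering, it suffices to compute and compare them.
Buchberger on the first generating set:
f_1 = 3ab + 2ac + 8/5a + 9b - 78/5, LT = ab.
f_2 = 8c² - 3c - 5, LT = c².

The S-polynomials (S(f_1,f_2)) all reduce to 0 modulo the current basis, so we have a Gröbner basis.
Inter-reduce: drop elements whose leading term is divisible by another's, tail-reduce, and make monic.
Reduced Gröbner basis: {ab + ⅔ac + 8/15a + 3b - 26/5, c² - ⅜c - ⅝}.

Buchberger on the second generating set:
h_1 = -40c² + 15c + 25, LT = c².
h_2 = -6ab - 4ac - 16/5a - 18b + 106/5, LT = ab.

The S-polynomials (S(h_1,h_2)) all reduce to 0 modulo the current basis, so we have a Gröbner basis.
Inter-reduce: drop elements whose leading term is divisible by another's, tail-reduce, and make monic.
Reduced Gröbner basis: {ab + ⅔ac + 8/15a + 3b - 53/15, c² - ⅜c - ⅝}.

Since the reduced bases disagree, the two ideals are not the same.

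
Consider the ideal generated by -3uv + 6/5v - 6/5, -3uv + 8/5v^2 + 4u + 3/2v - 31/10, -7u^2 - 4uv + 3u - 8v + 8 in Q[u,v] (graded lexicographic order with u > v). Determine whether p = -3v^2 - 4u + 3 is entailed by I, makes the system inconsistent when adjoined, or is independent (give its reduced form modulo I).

-3v^2 - 4u + 3 lies in I (it reduces to 0).

First compute the reduced Gröbner basis of I by Buchberger's algorithm.
f_1 = -3uv + 6/5v - 6/5, LT = uv.
f_2 = -3uv + 8/5v^2 + 4u + 3/2v - 31/10, LT = uv.
f_3 = -7u^2 - 4uv + 3u - 8v + 8, LT = u^2.

S(f_1,f_2): lcm = uv. S = 8/15v^2 + 4/3u + 1/10v - 19/30.
  leading term v^2: no divisor's leading term divides it; move 8/15v^2 to the remainder.
  leading term u: no divisor's leading term divides it; move 4/3u to the remainder.
  leading term v: no divisor's leading term divides it; move 1/10v to the remainder.
  leading term 1: no divisor's leading term divides it; move -19/30 to the remainder.
  remainder 8/15v^2 + 4/3u + 1/10v - 19/30 ≠ 0; add h_4 = 8/15v^2 + 4/3u + 1/10v - 19/30 to the basis.

S(f_1,f_3): lcm = u^2v. S = -4/7uv^2 + 1/35uv - 8/7v^2 + 2/5u + 8/7v.
  leading term uv^2: subtract (4/21v)·f_1 from -4/7uv^2 + 1/35uv - 8/7v^2 + 2/5u + 8/7v → 1/35uv - 48/35v^2 + 2/5u + 48/35v
  leading term uv: subtract (-1/105)·f_1 from 1/35uv - 48/35v^2 + 2/5u + 48/35v → -48/35v^2 + 2/5u + 242/175v - 2/175
  leading term v^2: subtract (-18/7)·h_4 from -48/35v^2 + 2/5u + 242/175v - 2/175 → 134/35u + 41/25v - 41/25
  leading term u: no divisor's leading term divides it; move 134/35u to the remainder.
  leading term v: no divisor's leading term divides it; move 41/25v to the remainder.
  leading term 1: no divisor's leading term divides it; move -41/25 to the remainder.
  remainder 134/35u + 41/25v - 41/25 ≠ 0; add h_5 = 134/35u + 41/25v - 41/25 to the basis.

S(f_2,f_3): lcm = u^2v. S = -116/105uv^2 - 4/3u^2 - 1/14uv - 8/7v^2 + 31/30u + 8/7v.
  leading term uv^2: subtract (116/315v)·f_1 from -116/105uv^2 - 4/3u^2 - 1/14uv - 8/7v^2 + 31/30u + 8/7v → -4/3u^2 - 1/14uv - 832/525v^2 + 31/30u + 832/525v
  leading term u^2: subtract (4/21)·f_3 from -4/3u^2 - 1/14uv - 832/525v^2 + 31/30u + 832/525v → 29/42uv - 832/525v^2 + 97/210u + 544/175v - 32/21
  leading term uv: subtract (-29/126)·f_1 from 29/42uv - 832/525v^2 + 97/210u + 544/175v - 32/21 → -832/525v^2 + 97/210u + 1777/525v - 9/5
  leading term v^2: subtract (-104/35)·h_4 from -832/525v^2 + 97/210u + 1777/525v - 9/5 → 929/210u + 1933/525v - 1933/525
  leading term u: subtract (929/804)·h_5 from 929/210u + 1933/525v - 1933/525 → 83807/46900v - 83807/46900
  leading term v: no divisor's leading term divides it; move 83807/46900v to the remainder.
  leading term 1: no divisor's leading term divides it; move -83807/46900 to the remainder.
  remainder 83807/46900v - 83807/46900 ≠ 0; add h_6 = 83807/46900v - 83807/46900 to the basis.

S(f_1,h_4): lcm = uv^2. S = -5/2u^2 - 3/16uv - 2/5v^2 + 19/16u + 2/5v.
  leading term u^2: subtract (5/14)·f_3 from -5/2u^2 - 3/16uv - 2/5v^2 + 19/16u + 2/5v → 139/112uv - 2/5v^2 + 13/112u + 114/35v - 20/7
  leading term uv: subtract (-139/336)·f_1 from 139/112uv - 2/5v^2 + 13/112u + 114/35v - 20/7 → -2/5v^2 + 13/112u + 1051/280v - 939/280
  leading term v^2: subtract (-3/4)·h_4 from -2/5v^2 + 13/112u + 1051/280v - 939/280 → 125/112u + 134/35v - 134/35
  leading term u: subtract (625/2144)·h_5 from 125/112u + 134/35v - 134/35 → 251421/75040v - 251421/75040
  leading term v: subtract (15/8)·h_6 from 251421/75040v - 251421/75040 → 0
  remainder 0.

S(f_2,h_4): lcm = uv^2. S = -8/15v^3 - 5/2u^2 - 73/48uv - 1/2v^2 + 19/16u + 31/30v.
  leading term v^3: subtract (-v)·h_4 from -8/15v^3 - 5/2u^2 - 73/48uv - 1/2v^2 + 19/16u + 31/30v → -5/2u^2 - 3/16uv - 2/5v^2 + 19/16u + 2/5v
  leading term u^2: subtract (5/14)·f_3 from -5/2u^2 - 3/16uv - 2/5v^2 + 19/16u + 2/5v → 139/112uv - 2/5v^2 + 13/112u + 114/35v - 20/7
  leading term uv: subtract (-139/336)·f_1 from 139/112uv - 2/5v^2 + 13/112u + 114/35v - 20/7 → -2/5v^2 + 13/112u + 1051/280v - 939/280
  leading term v^2: subtract (-3/4)·h_4 from -2/5v^2 + 13/112u + 1051/280v - 939/280 → 125/112u + 134/35v - 134/35
  leading term u: subtract (625/2144)·h_5 from 125/112u + 134/35v - 134/35 → 251421/75040v - 251421/75040
  leading term v: subtract (15/8)·h_6 from 251421/75040v - 251421/75040 → 0
  remainder 0.

S(f_3,h_4): leading monomials are coprime, so the S-polynomial reduces to 0 (Buchberger's first criterion).
S(f_1,h_5): lcm = uv. S = -287/670v^2 + 19/670v + 2/5.
  leading term v^2: subtract (-861/1072)·h_4 from -287/670v^2 + 19/670v + 2/5 → 287/268u + 233/2144v - 233/2144
  leading term u: subtract (10045/35912)·h_5 from 287/268u + 233/2144v - 233/2144 → -251421/718240v + 251421/718240
  leading term v: subtract (-105/536)·h_6 from -251421/718240v + 251421/718240 → 0
  remainder 0.

S(f_2,h_5): lcm = uv. S = -1933/2010v^2 - 4/3u - 24/335v + 31/30.
  leading term v^2: subtract (-1933/1072)·h_4 from -1933/2010v^2 - 4/3u - 24/335v + 31/30 → 287/268u + 233/2144v - 233/2144
  leading term u: subtract (10045/35912)·h_5 from 287/268u + 233/2144v - 233/2144 → -251421/718240v + 251421/718240
  leading term v: subtract (-105/536)·h_6 from -251421/718240v + 251421/718240 → 0
  remainder 0.

S(f_3,h_5): lcm = u^2. S = 671/4690uv - 1/4690u + 8/7v - 8/7.
  leading term uv: subtract (-671/14070)·f_1 from 671/4690uv - 1/4690u + 8/7v - 8/7 → -1/4690u + 14071/11725v - 14071/11725
  leading term u: subtract (-1/17956)·h_5 from -1/4690u + 14071/11725v - 14071/11725 → 754263/628460v - 754263/628460
  leading term v: subtract (45/67)·h_6 from 754263/628460v - 754263/628460 → 0
  remainder 0.

S(h_4,h_5): leading monomials are coprime, so the S-polynomial reduces to 0 (Buchberger's first criterion).
S(f_1,h_6): lcm = uv. S = u - 2/5v + 2/5.
  leading term u: subtract (35/134)·h_5 from u - 2/5v + 2/5 → -111/134v + 111/134
  leading term v: subtract (-38850/83807)·h_6 from -111/134v + 111/134 → 0
  remainder 0.

S(f_2,h_6): lcm = uv. S = -8/15v^2 - 1/3u - 1/2v + 31/30.
  leading term v^2: subtract (-1)·h_4 from -8/15v^2 - 1/3u - 1/2v + 31/30 → u - 2/5v + 2/5
  leading term u: subtract (35/134)·h_5 from u - 2/5v + 2/5 → -111/134v + 111/134
  leading term v: subtract (-38850/83807)·h_6 from -111/134v + 111/134 → 0
  remainder 0.

S(f_3,h_6): leading monomials are coprime, so the S-polynomial reduces to 0 (Buchberger's first criterion).
S(h_4,h_6): lcm = v^2. S = 5/2u + 19/16v - 19/16.
  leading term u: subtract (175/268)·h_5 from 5/2u + 19/16v - 19/16 → 125/1072v - 125/1072
  leading term v: subtract (21875/335228)·h_6 from 125/1072v - 125/1072 → 0
  remainder 0.

S(h_5,h_6): leading monomials are coprime, so the S-polynomial reduces to 0 (Buchberger's first criterion).
Every S-polynomial of the final basis reduces to 0, so we have a Gröbner basis.
Inter-reduce: drop elements whose leading term is divisible by another's, tail-reduce, and make monic.
Reduced Gröbner basis: {u, v - 1}.
Label its elements g_1 = u, g_2 = v - 1.

Reduce p = -3v^2 - 4u + 3 modulo G:
  leading term v^2: subtract (-3v)·g_2 from -3v^2 - 4u + 3 → -4u - 3v + 3
  leading term u: subtract (-4)·g_1 from -4u - 3v + 3 → -3v + 3
  leading term v: subtract (-3)·g_2 from -3v + 3 → 0
  normal form = 0.
Since the normal form is 0, p ∈ I.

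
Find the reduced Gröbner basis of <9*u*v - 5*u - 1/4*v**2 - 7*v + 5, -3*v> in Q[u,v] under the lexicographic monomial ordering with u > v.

The reduced Gröbner basis is the canonical form of the ideal for this ordering.

f_1 = 9*u*v - 5*u - 1/4*v**2 - 7*v + 5, LT = u*v.
f_2 = -3*v, LT = v.

S(f_1,f_2): lcm = u*v. S = -5/9*u - 1/36*v**2 - 7/9*v + 5/9.
  reduce S modulo (f_1, f_2):
  remainder -5/9*u + 5/9 ≠ 0; add g_3 = -5/9*u + 5/9 to the basis.

The other S-polynomials (S(f_1,g_3), S(f_2,g_3)) all reduce to 0 modulo the current basis, so we have a Gröbner basis.
Inter-reduce: drop elements whose leading term is divisible by another's, tail-reduce, and make monic.

G = {u - 1, v}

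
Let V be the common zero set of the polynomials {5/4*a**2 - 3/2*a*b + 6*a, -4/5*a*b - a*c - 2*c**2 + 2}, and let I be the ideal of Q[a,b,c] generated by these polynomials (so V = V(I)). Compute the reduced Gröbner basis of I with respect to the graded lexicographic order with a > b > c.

This is the nonlinear analogue of row-reducing a linear system.

f_1 = 5/4*a**2 - 3/2*a*b + 6*a, LT = a**2.
f_2 = -4/5*a*b - a*c - 2*c**2 + 2, LT = a*b.

S(f_1,f_2): lcm = a**2*b. S = -5/4*a**2*c - 6/5*a*b**2 - 5/2*a*c**2 + 24/5*a*b + 5/2*a.
  reduce S modulo (f_1, f_2):
  remainder -5/2*a*c**2 + 3*b*c**2 - 12*c**2 + 5/2*a - 3*b + 12 ≠ 0; add g_3 = -5/2*a*c**2 + 3*b*c**2 - 12*c**2 + 5/2*a - 3*b + 12 to the basis.

S(f_2,g_3): lcm = a*b*c**2. S = 5/4*a*c**3 + 6/5*b**2*c**2 + 5/2*c**4 - 24/5*b*c**2 + a*b - 6/5*b**2 - 5/2*c**2 + 24/5*b.
  reduce S modulo (f_1, f_2, g_3):
  remainder 6/5*b**2*c**2 + 3/2*b*c**3 + 5/2*c**4 - 24/5*b*c**2 - 6*c**3 - 6/5*b**2 - 3/2*b*c - 5*c**2 + 24/5*b + 6*c + 5/2 ≠ 0; add g_4 = 6/5*b**2*c**2 + 3/2*b*c**3 + 5/2*c**4 - 24/5*b*c**2 - 6*c**3 - 6/5*b**2 - 3/2*b*c - 5*c**2 + 24/5*b + 6*c + 5/2 to the basis.

The other S-polynomials (S(f_1,g_3), S(f_1,g_4), S(f_2,g_4), S(g_3,g_4)) all reduce to 0 modulo the current basis, so we have a Gröbner basis.

G = {b**2*c**2 + 5/4*b*c**3 + 25/12*c**4 - 4*b*c**2 - 5*c**3 - b**2 - 5/4*b*c - 25/6*c**2 + 4*b + 5*c + 25/12, a*c**2 - 6/5*b*c**2 + 24/5*c**2 - a + 6/5*b - 24/5, a**2 + 3/2*a*c + 3*c**2 + 24/5*a - 3, a*b + 5/4*a*c + 5/2*c**2 - 5/2}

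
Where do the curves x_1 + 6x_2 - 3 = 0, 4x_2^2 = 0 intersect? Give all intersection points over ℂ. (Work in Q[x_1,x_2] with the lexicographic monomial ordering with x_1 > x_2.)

{(3, 0)}

Compute a lex Gröbner basis by Buchberger's algorithm.
f_1 = x_1 + 6x_2 - 3, LT = x_1.
f_2 = 4x_2^2, LT = x_2^2.

The S-polynomials (S(f_1,f_2)) all reduce to 0 modulo the current basis, so we have a Gröbner basis.
Inter-reduce: drop elements whose leading term is divisible by another's, tail-reduce, and make monic.
Reduced Gröbner basis: {x_1 + 6x_2 - 3, x_2^2}.

Elimination: the polynomial x_2^2 lies in the elimination ideal for x_2, so x_2 ∈ {0}. For each such x_2, the remaining basis elements (now univariate) give the rest of the solution.
  x_2 = 0: the earlier basis element becomes x_1 - 3 = 0, giving x_1 = 3 — point (3, 0).
Check: every point annihilates each of the original generators.
This is the nonlinear analogue of row-reducing a linear system.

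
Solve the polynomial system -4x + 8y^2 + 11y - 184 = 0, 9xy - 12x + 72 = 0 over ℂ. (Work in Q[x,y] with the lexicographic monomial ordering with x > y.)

{(-3, 4), (-sqrt(29377)/9 - 161/9, -97/48 + sqrt(29377)/48), (-161/9 + sqrt(29377)/9, -sqrt(29377)/48 - 97/48)}

Compute a lex Gröbner basis by Buchberger's algorithm.
f_1 = -4x + 8y^2 + 11y - 184, LT = x.
f_2 = 9xy - 12x + 72, LT = xy.

S(f_1,f_2): lcm = xy. S = 4/3x - 2y^3 - 11/4y^2 + 46y - 8.
  leading term x: subtract (-1/3)·f_1 from 4/3x - 2y^3 - 11/4y^2 + 46y - 8 → -2y^3 - 1/12y^2 + 149/3y - 208/3
  leading term y^3: no divisor's leading term divides it; move -2y^3 to the remainder.
  leading term y^2: no divisor's leading term divides it; move -1/12y^2 to the remainder.
  leading term y: no divisor's leading term divides it; move 149/3y to the remainder.
  leading term 1: no divisor's leading term divides it; move -208/3 to the remainder.
  remainder -2y^3 - 1/12y^2 + 149/3y - 208/3 ≠ 0; add h_3 = -2y^3 - 1/12y^2 + 149/3y - 208/3 to the basis.

The other S-polynomials (S(f_1,h_3), S(f_2,h_3)) all reduce to 0 modulo the current basis, so we have a Gröbner basis.
Inter-reduce: drop elements whose leading term is divisible by another's, tail-reduce, and make monic.
Reduced Gröbner basis: {x - 2y^2 - 11/4y + 46, y^3 + 1/24y^2 - 149/6y + 104/3}.

From the last basis element, y^3 + 1/24y^2 - 149/6y + 104/3 = 0, so y takes values in {4, -97/48 + sqrt(29377)/48, -sqrt(29377)/48 - 97/48}. Each choice, substituted upward through the basis, yields the corresponding point(s) of the solution set.
  y = 4: the earlier basis element becomes x + 3 = 0, giving x = -3 — point (-3, 4).
  y = -97/48 + sqrt(29377)/48: the earlier basis element becomes x + 161/9 + sqrt(29377)/9 = 0, giving x = -sqrt(29377)/9 - 161/9 — point (-sqrt(29377)/9 - 161/9, -97/48 + sqrt(29377)/48).
  y = -sqrt(29377)/48 - 97/48: the earlier basis element becomes x - sqrt(29377)/9 + 161/9 = 0, giving x = -161/9 + sqrt(29377)/9 — point (-161/9 + sqrt(29377)/9, -sqrt(29377)/48 - 97/48).
Check: every point annihilates each of the original generators.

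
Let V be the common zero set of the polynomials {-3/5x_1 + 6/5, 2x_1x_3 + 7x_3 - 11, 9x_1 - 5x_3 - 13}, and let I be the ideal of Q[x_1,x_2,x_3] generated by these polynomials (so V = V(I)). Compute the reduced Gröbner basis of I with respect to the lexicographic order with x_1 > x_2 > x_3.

G = {x_1 - 2, x_3 - 1}

This is the nonlinear analogue of row-reducing a linear system.

f_1 = -3/5x_1 + 6/5, LT = x_1.
f_2 = 2x_1x_3 + 7x_3 - 11, LT = x_1x_3.
f_3 = 9x_1 - 5x_3 - 13, LT = x_1.

S(f_1,f_2): lcm = x_1x_3. S = -11/2x_3 + 11/2.
  leading term x_3: no divisor's leading term divides it; move -11/2x_3 to the remainder.
  leading term 1: no divisor's leading term divides it; move 11/2 to the remainder.
  remainder -11/2x_3 + 11/2 ≠ 0; add g_4 = -11/2x_3 + 11/2 to the basis.

The other S-polynomials (S(f_1,f_3), S(f_2,f_3), S(f_1,g_4), S(f_2,g_4), S(f_3,g_4)) all reduce to 0 modulo the current basis, so we have a Gröbner basis.
Inter-reduce: drop elements whose leading term is divisible by another's, tail-reduce, and make monic.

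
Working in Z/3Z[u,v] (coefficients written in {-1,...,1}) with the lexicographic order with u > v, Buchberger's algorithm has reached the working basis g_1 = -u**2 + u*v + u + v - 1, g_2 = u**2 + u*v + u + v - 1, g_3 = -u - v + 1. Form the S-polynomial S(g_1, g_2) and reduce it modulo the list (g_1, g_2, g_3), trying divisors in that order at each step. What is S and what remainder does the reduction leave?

lcm(LM(g_1), LM(g_2)) = u**2.
S = (lcm/LT(g_1))·g_1 − (lcm/LT(g_2))·g_2 = u*v + u + v - 1.
Reduce S modulo (g_1, g_2, g_3) in that order:
  leading term u*v: subtract (-v)·g_3 from u*v + u + v - 1 → u - v**2 - v - 1
  leading term u: subtract (-1)·g_3 from u - v**2 - v - 1 → -v**2 + v
  leading term v**2: no divisor's leading term divides it; move -v**2 to the remainder.
  leading term v: no divisor's leading term divides it; move v to the remainder.
The remainder -v**2 + v is nonzero, so it would be added as the next basis element.

S(g_1, g_2) = u*v + u + v - 1; remainder on division = -v**2 + v.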